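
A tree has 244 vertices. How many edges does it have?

A tree on n vertices always has exactly n - 1 edges.
For n = 244: edges = 244 - 1 = 243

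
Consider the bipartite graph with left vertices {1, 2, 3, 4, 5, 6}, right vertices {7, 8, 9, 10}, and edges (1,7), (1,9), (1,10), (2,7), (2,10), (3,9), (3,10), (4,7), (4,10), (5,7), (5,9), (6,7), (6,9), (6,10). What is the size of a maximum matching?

Step 1: List the neighbors of each left vertex:
  1: 7, 9, 10
  2: 7, 10
  3: 9, 10
  4: 7, 10
  5: 7, 9
  6: 7, 9, 10

Step 2: Greedily match left vertices, then look for augmenting paths:
  Match 1 -- 7
  Match 2 -- 10
  Match 3 -- 9
  No augmenting path remains.

Step 3: Verify this is maximum:
  Matching has size 3. The vertex set {7, 9, 10} covers every edge and has size 3; any matching has at most one edge per cover vertex, so 3 is maximum (König's theorem).

Maximum matching: {(1,7), (2,10), (3,9)}
Size: 3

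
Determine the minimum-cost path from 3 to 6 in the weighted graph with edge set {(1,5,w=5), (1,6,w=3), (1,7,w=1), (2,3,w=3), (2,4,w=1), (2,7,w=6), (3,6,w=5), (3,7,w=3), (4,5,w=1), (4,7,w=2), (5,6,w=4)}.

Step 1: Build adjacency list with weights:
  1: 5(w=5), 6(w=3), 7(w=1)
  2: 3(w=3), 4(w=1), 7(w=6)
  3: 2(w=3), 6(w=5), 7(w=3)
  4: 2(w=1), 5(w=1), 7(w=2)
  5: 1(w=5), 4(w=1), 6(w=4)
  6: 1(w=3), 3(w=5), 5(w=4)
  7: 1(w=1), 2(w=6), 3(w=3), 4(w=2)

Step 2: Apply Dijkstra's algorithm from vertex 3:
  Visit vertex 3 (distance=0)
    Update dist[2] = 3
    Update dist[6] = 5
    Update dist[7] = 3
  Visit vertex 2 (distance=3)
    Update dist[4] = 4
  Visit vertex 7 (distance=3)
    Update dist[1] = 4
  Visit vertex 1 (distance=4)
    Update dist[5] = 9
  Visit vertex 4 (distance=4)
    Update dist[5] = 5
  Visit vertex 5 (distance=5)
  Visit vertex 6 (distance=5)

Step 3: Shortest path: 3 -> 6
Total weight: 5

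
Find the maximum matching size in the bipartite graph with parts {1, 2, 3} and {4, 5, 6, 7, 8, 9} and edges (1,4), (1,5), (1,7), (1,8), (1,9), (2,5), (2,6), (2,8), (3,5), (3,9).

Step 1: List the neighbors of each left vertex:
  1: 4, 5, 7, 8, 9
  2: 5, 6, 8
  3: 5, 9

Step 2: Greedily match left vertices, then look for augmenting paths:
  Match 1 -- 4
  Match 2 -- 5
  Match 3 -- 9
  No augmenting path remains.

Step 3: Verify this is maximum:
  Matching size 3 = min(|L|, |R|) = min(3, 6), which is an upper bound, so this matching is maximum.

Maximum matching: {(1,4), (2,5), (3,9)}
Size: 3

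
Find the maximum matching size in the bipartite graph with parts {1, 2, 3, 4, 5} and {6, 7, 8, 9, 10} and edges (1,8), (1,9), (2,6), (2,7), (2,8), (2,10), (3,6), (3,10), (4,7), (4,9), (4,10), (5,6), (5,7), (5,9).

Step 1: List the neighbors of each left vertex:
  1: 8, 9
  2: 6, 7, 8, 10
  3: 6, 10
  4: 7, 9, 10
  5: 6, 7, 9

Step 2: Greedily match left vertices, then look for augmenting paths:
  Match 1 -- 8
  Match 2 -- 6
  Match 3 -- 10
  Match 4 -- 7
  Match 5 -- 9
  No augmenting path remains.

Step 3: Verify this is maximum:
  Matching size 5 = min(|L|, |R|) = min(5, 5), which is an upper bound, so this matching is maximum.

Maximum matching: {(1,8), (2,6), (3,10), (4,7), (5,9)}
Size: 5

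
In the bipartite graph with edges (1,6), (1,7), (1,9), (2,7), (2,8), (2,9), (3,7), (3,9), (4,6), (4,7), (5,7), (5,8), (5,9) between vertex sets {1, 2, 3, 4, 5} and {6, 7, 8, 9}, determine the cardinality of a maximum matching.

Step 1: List the neighbors of each left vertex:
  1: 6, 7, 9
  2: 7, 8, 9
  3: 7, 9
  4: 6, 7
  5: 7, 8, 9

Step 2: Greedily match left vertices, then look for augmenting paths:
  Match 1 -- 6
  Match 2 -- 7
  Match 3 -- 9
  Match 5 -- 8
  No augmenting path remains.

Step 3: Verify this is maximum:
  Matching size 4 = min(|L|, |R|) = min(5, 4), which is an upper bound, so this matching is maximum.

Maximum matching: {(1,6), (2,7), (3,9), (5,8)}
Size: 4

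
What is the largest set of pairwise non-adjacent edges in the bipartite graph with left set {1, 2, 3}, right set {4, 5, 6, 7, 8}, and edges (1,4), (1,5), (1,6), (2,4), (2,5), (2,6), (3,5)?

Step 1: List the neighbors of each left vertex:
  1: 4, 5, 6
  2: 4, 5, 6
  3: 5

Step 2: Greedily match left vertices, then look for augmenting paths:
  Match 1 -- 4
  Match 2 -- 6
  Match 3 -- 5
  No augmenting path remains.

Step 3: Verify this is maximum:
  Matching size 3 = min(|L|, |R|) = min(3, 5), which is an upper bound, so this matching is maximum.

Maximum matching: {(1,4), (2,6), (3,5)}
Size: 3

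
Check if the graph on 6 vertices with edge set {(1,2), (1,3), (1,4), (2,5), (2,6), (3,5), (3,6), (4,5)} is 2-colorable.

Step 1: Attempt 2-coloring using BFS:
  Start at vertex 1, assign color 0
  Color vertex 2 with color 1 (neighbor of 1)
  Color vertex 3 with color 1 (neighbor of 1)
  Color vertex 4 with color 1 (neighbor of 1)
  Color vertex 5 with color 0 (neighbor of 2)
  Color vertex 6 with color 0 (neighbor of 2)

Step 2: 2-coloring succeeded. No conflicts found.
  Set A (color 0): {1, 5, 6}
  Set B (color 1): {2, 3, 4}

The graph is bipartite with partition {1, 5, 6}, {2, 3, 4}.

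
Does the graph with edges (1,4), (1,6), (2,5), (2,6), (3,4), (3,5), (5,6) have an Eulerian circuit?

Step 1: Find the degree of each vertex:
  deg(1) = 2
  deg(2) = 2
  deg(3) = 2
  deg(4) = 2
  deg(5) = 3
  deg(6) = 3

Step 2: Count vertices with odd degree:
  Odd-degree vertices: 5, 6 (2 total)

Step 3: Apply Euler's theorem:
  - Eulerian circuit exists iff graph is connected and all vertices have even degree
  - Eulerian path exists iff graph is connected and has 0 or 2 odd-degree vertices

Graph is connected with exactly 2 odd-degree vertices (5, 6).
Eulerian path exists (starting and ending at the odd-degree vertices), but no Eulerian circuit.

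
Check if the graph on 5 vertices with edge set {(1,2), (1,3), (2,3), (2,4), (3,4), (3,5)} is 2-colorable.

Step 1: Attempt 2-coloring using BFS:
  Start at vertex 1, assign color 0
  Color vertex 2 with color 1 (neighbor of 1)
  Color vertex 3 with color 1 (neighbor of 1)

Step 2: Conflict found! Vertices 2 and 3 are adjacent but have the same color.
This means the graph contains an odd cycle.

The graph is NOT bipartite.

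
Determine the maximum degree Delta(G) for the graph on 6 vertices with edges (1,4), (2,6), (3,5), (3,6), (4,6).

Step 1: Count edges incident to each vertex:
  deg(1) = 1 (neighbors: 4)
  deg(2) = 1 (neighbors: 6)
  deg(3) = 2 (neighbors: 5, 6)
  deg(4) = 2 (neighbors: 1, 6)
  deg(5) = 1 (neighbors: 3)
  deg(6) = 3 (neighbors: 2, 3, 4)

Step 2: Find maximum:
  max(1, 1, 2, 2, 1, 3) = 3 (vertex 6)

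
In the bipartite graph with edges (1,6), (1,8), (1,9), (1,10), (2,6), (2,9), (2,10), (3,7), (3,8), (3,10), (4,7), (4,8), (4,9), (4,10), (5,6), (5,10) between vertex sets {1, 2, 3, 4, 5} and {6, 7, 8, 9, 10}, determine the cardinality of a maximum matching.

Step 1: List the neighbors of each left vertex:
  1: 6, 8, 9, 10
  2: 6, 9, 10
  3: 7, 8, 10
  4: 7, 8, 9, 10
  5: 6, 10

Step 2: Greedily match left vertices, then look for augmenting paths:
  Match 1 -- 6
  Match 2 -- 9
  Match 3 -- 7
  Match 4 -- 8
  Match 5 -- 10
  No augmenting path remains.

Step 3: Verify this is maximum:
  Matching size 5 = min(|L|, |R|) = min(5, 5), which is an upper bound, so this matching is maximum.

Maximum matching: {(1,6), (2,9), (3,7), (4,8), (5,10)}
Size: 5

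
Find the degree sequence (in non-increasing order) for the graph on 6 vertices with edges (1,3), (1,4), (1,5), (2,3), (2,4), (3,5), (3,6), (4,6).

Step 1: Count edges incident to each vertex:
  deg(1) = 3 (neighbors: 3, 4, 5)
  deg(2) = 2 (neighbors: 3, 4)
  deg(3) = 4 (neighbors: 1, 2, 5, 6)
  deg(4) = 3 (neighbors: 1, 2, 6)
  deg(5) = 2 (neighbors: 1, 3)
  deg(6) = 2 (neighbors: 3, 4)

Step 2: Sort degrees in non-increasing order:
  Degrees: [3, 2, 4, 3, 2, 2] -> sorted: [4, 3, 3, 2, 2, 2]

Degree sequence: [4, 3, 3, 2, 2, 2]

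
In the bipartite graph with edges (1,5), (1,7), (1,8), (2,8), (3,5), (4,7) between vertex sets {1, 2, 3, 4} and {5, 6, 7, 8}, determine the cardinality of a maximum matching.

Step 1: List the neighbors of each left vertex:
  1: 5, 7, 8
  2: 8
  3: 5
  4: 7

Step 2: Greedily match left vertices, then look for augmenting paths:
  Match 1 -- 5
  Match 2 -- 8
  Match 4 -- 7
  No augmenting path remains.

Step 3: Verify this is maximum:
  Matching has size 3. The vertex set {5, 7, 8} covers every edge and has size 3; any matching has at most one edge per cover vertex, so 3 is maximum (König's theorem).

Maximum matching: {(1,5), (2,8), (4,7)}
Size: 3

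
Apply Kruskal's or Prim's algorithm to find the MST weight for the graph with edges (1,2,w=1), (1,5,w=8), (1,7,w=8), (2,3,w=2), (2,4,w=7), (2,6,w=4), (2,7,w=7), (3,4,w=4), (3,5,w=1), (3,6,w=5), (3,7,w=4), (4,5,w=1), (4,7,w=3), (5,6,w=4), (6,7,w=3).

Apply Kruskal's algorithm (sort edges by weight, add if no cycle):

Sorted edges by weight:
  (1,2) w=1
  (3,5) w=1
  (4,5) w=1
  (2,3) w=2
  (4,7) w=3
  (6,7) w=3
  (2,6) w=4
  (3,4) w=4
  (3,7) w=4
  (5,6) w=4
  (3,6) w=5
  (2,4) w=7
  (2,7) w=7
  (1,5) w=8
  (1,7) w=8

Add edge (1,2) w=1 -- no cycle. Running total: 1
Add edge (3,5) w=1 -- no cycle. Running total: 2
Add edge (4,5) w=1 -- no cycle. Running total: 3
Add edge (2,3) w=2 -- no cycle. Running total: 5
Add edge (4,7) w=3 -- no cycle. Running total: 8
Add edge (6,7) w=3 -- no cycle. Running total: 11

MST edges: (1,2,w=1), (3,5,w=1), (4,5,w=1), (2,3,w=2), (4,7,w=3), (6,7,w=3)
Total MST weight: 1 + 1 + 1 + 2 + 3 + 3 = 11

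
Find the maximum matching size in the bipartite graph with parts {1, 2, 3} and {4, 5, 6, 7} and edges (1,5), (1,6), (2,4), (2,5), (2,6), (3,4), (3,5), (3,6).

Step 1: List the neighbors of each left vertex:
  1: 5, 6
  2: 4, 5, 6
  3: 4, 5, 6

Step 2: Greedily match left vertices, then look for augmenting paths:
  Match 1 -- 5
  Match 2 -- 4
  Match 3 -- 6
  No augmenting path remains.

Step 3: Verify this is maximum:
  Matching size 3 = min(|L|, |R|) = min(3, 4), which is an upper bound, so this matching is maximum.

Maximum matching: {(1,5), (2,4), (3,6)}
Size: 3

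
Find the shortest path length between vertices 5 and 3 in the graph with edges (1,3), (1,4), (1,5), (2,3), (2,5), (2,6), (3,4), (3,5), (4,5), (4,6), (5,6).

Step 1: Build adjacency list:
  1: 3, 4, 5
  2: 3, 5, 6
  3: 1, 2, 4, 5
  4: 1, 3, 5, 6
  5: 1, 2, 3, 4, 6
  6: 2, 4, 5

Step 2: BFS from vertex 5 to find shortest path to 3:
  vertex 1 reached at distance 1
  vertex 2 reached at distance 1
  vertex 3 reached at distance 1

Step 3: Shortest path: 5 -> 3
Path length: 1 edge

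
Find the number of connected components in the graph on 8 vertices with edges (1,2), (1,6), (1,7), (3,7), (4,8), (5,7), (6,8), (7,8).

Step 1: Build adjacency list from edges:
  1: 2, 6, 7
  2: 1
  3: 7
  4: 8
  5: 7
  6: 1, 8
  7: 1, 3, 5, 8
  8: 4, 6, 7

Step 2: Run BFS/DFS from vertex 1:
  Visited: {1, 2, 6, 7, 8, 3, 5, 4}
  Reached 8 of 8 vertices

Step 3: All 8 vertices reached from vertex 1, so the graph is connected.
Number of connected components: 1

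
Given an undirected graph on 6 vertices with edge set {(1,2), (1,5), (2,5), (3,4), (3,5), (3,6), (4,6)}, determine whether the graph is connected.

Step 1: Build adjacency list from edges:
  1: 2, 5
  2: 1, 5
  3: 4, 5, 6
  4: 3, 6
  5: 1, 2, 3
  6: 3, 4

Step 2: Run BFS/DFS from vertex 1:
  Visited: {1, 2, 5, 3, 4, 6}
  Reached 6 of 6 vertices

Step 3: All 6 vertices reached from vertex 1, so the graph is connected.
Answer: Yes, the graph is connected.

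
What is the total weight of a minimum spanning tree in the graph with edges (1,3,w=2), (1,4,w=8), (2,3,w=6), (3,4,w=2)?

Apply Kruskal's algorithm (sort edges by weight, add if no cycle):

Sorted edges by weight:
  (1,3) w=2
  (3,4) w=2
  (2,3) w=6
  (1,4) w=8

Add edge (1,3) w=2 -- no cycle. Running total: 2
Add edge (3,4) w=2 -- no cycle. Running total: 4
Add edge (2,3) w=6 -- no cycle. Running total: 10

MST edges: (1,3,w=2), (3,4,w=2), (2,3,w=6)
Total MST weight: 2 + 2 + 6 = 10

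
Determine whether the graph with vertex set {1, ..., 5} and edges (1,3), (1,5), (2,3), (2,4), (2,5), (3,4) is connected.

Step 1: Build adjacency list from edges:
  1: 3, 5
  2: 3, 4, 5
  3: 1, 2, 4
  4: 2, 3
  5: 1, 2

Step 2: Run BFS/DFS from vertex 1:
  Visited: {1, 3, 5, 2, 4}
  Reached 5 of 5 vertices

Step 3: All 5 vertices reached from vertex 1, so the graph is connected.
Answer: Yes, the graph is connected.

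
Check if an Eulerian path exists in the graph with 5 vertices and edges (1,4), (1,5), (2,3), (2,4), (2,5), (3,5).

Step 1: Find the degree of each vertex:
  deg(1) = 2
  deg(2) = 3
  deg(3) = 2
  deg(4) = 2
  deg(5) = 3

Step 2: Count vertices with odd degree:
  Odd-degree vertices: 2, 5 (2 total)

Step 3: Apply Euler's theorem:
  - Eulerian circuit exists iff graph is connected and all vertices have even degree
  - Eulerian path exists iff graph is connected and has 0 or 2 odd-degree vertices

Graph is connected with exactly 2 odd-degree vertices (2, 5).
Eulerian path exists (starting and ending at the odd-degree vertices), but no Eulerian circuit.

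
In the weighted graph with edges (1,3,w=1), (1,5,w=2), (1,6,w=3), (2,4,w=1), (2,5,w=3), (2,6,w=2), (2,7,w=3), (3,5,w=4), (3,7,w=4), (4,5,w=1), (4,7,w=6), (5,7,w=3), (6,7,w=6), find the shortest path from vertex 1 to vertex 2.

Step 1: Build adjacency list with weights:
  1: 3(w=1), 5(w=2), 6(w=3)
  2: 4(w=1), 5(w=3), 6(w=2), 7(w=3)
  3: 1(w=1), 5(w=4), 7(w=4)
  4: 2(w=1), 5(w=1), 7(w=6)
  5: 1(w=2), 2(w=3), 3(w=4), 4(w=1), 7(w=3)
  6: 1(w=3), 2(w=2), 7(w=6)
  7: 2(w=3), 3(w=4), 4(w=6), 5(w=3), 6(w=6)

Step 2: Apply Dijkstra's algorithm from vertex 1:
  Visit vertex 1 (distance=0)
    Update dist[3] = 1
    Update dist[5] = 2
    Update dist[6] = 3
  Visit vertex 3 (distance=1)
    Update dist[7] = 5
  Visit vertex 5 (distance=2)
    Update dist[2] = 5
    Update dist[4] = 3
  Visit vertex 4 (distance=3)
    Update dist[2] = 4
  Visit vertex 6 (distance=3)
  Visit vertex 2 (distance=4)

Step 3: Shortest path: 1 -> 5 -> 4 -> 2
Total weight: 2 + 1 + 1 = 4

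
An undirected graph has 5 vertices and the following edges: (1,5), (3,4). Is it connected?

Step 1: Build adjacency list from edges:
  1: 5
  2: (none)
  3: 4
  4: 3
  5: 1

Step 2: Run BFS/DFS from vertex 1:
  Visited: {1, 5}
  Reached 2 of 5 vertices

Step 3: Only 2 of 5 vertices reached. Graph is disconnected.
Connected components: {1, 5}, {2}, {3, 4}
Answer: No, the graph is not connected (3 components).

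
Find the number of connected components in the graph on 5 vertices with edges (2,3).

Step 1: Build adjacency list from edges:
  1: (none)
  2: 3
  3: 2
  4: (none)
  5: (none)

Step 2: Run BFS/DFS from vertex 1:
  Visited: {1}
  Reached 1 of 5 vertices

Step 3: Only 1 of 5 vertices reached. Graph is disconnected.
Connected components: {1}, {2, 3}, {4}, {5}
Number of connected components: 4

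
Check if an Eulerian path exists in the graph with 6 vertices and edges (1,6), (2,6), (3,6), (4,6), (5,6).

Step 1: Find the degree of each vertex:
  deg(1) = 1
  deg(2) = 1
  deg(3) = 1
  deg(4) = 1
  deg(5) = 1
  deg(6) = 5

Step 2: Count vertices with odd degree:
  Odd-degree vertices: 1, 2, 3, 4, 5, 6 (6 total)

Step 3: Apply Euler's theorem:
  - Eulerian circuit exists iff graph is connected and all vertices have even degree
  - Eulerian path exists iff graph is connected and has 0 or 2 odd-degree vertices

Graph has 6 odd-degree vertices (need 0 or 2).
Neither Eulerian path nor Eulerian circuit exists.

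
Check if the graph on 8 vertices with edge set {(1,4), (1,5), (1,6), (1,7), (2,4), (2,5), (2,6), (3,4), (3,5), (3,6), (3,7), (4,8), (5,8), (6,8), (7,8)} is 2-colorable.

Step 1: Attempt 2-coloring using BFS:
  Start at vertex 1, assign color 0
  Color vertex 4 with color 1 (neighbor of 1)
  Color vertex 5 with color 1 (neighbor of 1)
  Color vertex 6 with color 1 (neighbor of 1)
  Color vertex 7 with color 1 (neighbor of 1)
  Color vertex 2 with color 0 (neighbor of 4)
  Color vertex 3 with color 0 (neighbor of 4)
  Color vertex 8 with color 0 (neighbor of 4)

Step 2: 2-coloring succeeded. No conflicts found.
  Set A (color 0): {1, 2, 3, 8}
  Set B (color 1): {4, 5, 6, 7}

The graph is bipartite with partition {1, 2, 3, 8}, {4, 5, 6, 7}.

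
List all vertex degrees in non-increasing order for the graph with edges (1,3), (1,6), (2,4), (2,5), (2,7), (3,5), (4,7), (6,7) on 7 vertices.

Step 1: Count edges incident to each vertex:
  deg(1) = 2 (neighbors: 3, 6)
  deg(2) = 3 (neighbors: 4, 5, 7)
  deg(3) = 2 (neighbors: 1, 5)
  deg(4) = 2 (neighbors: 2, 7)
  deg(5) = 2 (neighbors: 2, 3)
  deg(6) = 2 (neighbors: 1, 7)
  deg(7) = 3 (neighbors: 2, 4, 6)

Step 2: Sort degrees in non-increasing order:
  Degrees: [2, 3, 2, 2, 2, 2, 3] -> sorted: [3, 3, 2, 2, 2, 2, 2]

Degree sequence: [3, 3, 2, 2, 2, 2, 2]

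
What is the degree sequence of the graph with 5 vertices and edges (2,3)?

Step 1: Count edges incident to each vertex:
  deg(1) = 0 (neighbors: none)
  deg(2) = 1 (neighbors: 3)
  deg(3) = 1 (neighbors: 2)
  deg(4) = 0 (neighbors: none)
  deg(5) = 0 (neighbors: none)

Step 2: Sort degrees in non-increasing order:
  Degrees: [0, 1, 1, 0, 0] -> sorted: [1, 1, 0, 0, 0]

Degree sequence: [1, 1, 0, 0, 0]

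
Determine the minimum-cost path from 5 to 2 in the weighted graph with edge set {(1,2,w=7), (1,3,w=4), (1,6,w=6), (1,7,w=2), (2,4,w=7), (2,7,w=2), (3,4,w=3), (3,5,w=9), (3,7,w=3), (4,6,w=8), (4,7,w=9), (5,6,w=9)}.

Step 1: Build adjacency list with weights:
  1: 2(w=7), 3(w=4), 6(w=6), 7(w=2)
  2: 1(w=7), 4(w=7), 7(w=2)
  3: 1(w=4), 4(w=3), 5(w=9), 7(w=3)
  4: 2(w=7), 3(w=3), 6(w=8), 7(w=9)
  5: 3(w=9), 6(w=9)
  6: 1(w=6), 4(w=8), 5(w=9)
  7: 1(w=2), 2(w=2), 3(w=3), 4(w=9)

Step 2: Apply Dijkstra's algorithm from vertex 5:
  Visit vertex 5 (distance=0)
    Update dist[3] = 9
    Update dist[6] = 9
  Visit vertex 3 (distance=9)
    Update dist[1] = 13
    Update dist[4] = 12
    Update dist[7] = 12
  Visit vertex 6 (distance=9)
  Visit vertex 4 (distance=12)
    Update dist[2] = 19
  Visit vertex 7 (distance=12)
    Update dist[2] = 14
  Visit vertex 1 (distance=13)
  Visit vertex 2 (distance=14)

Step 3: Shortest path: 5 -> 3 -> 7 -> 2
Total weight: 9 + 3 + 2 = 14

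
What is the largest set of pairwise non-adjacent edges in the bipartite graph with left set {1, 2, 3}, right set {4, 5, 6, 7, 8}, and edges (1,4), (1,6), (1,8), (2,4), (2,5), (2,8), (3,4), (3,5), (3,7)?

Step 1: List the neighbors of each left vertex:
  1: 4, 6, 8
  2: 4, 5, 8
  3: 4, 5, 7

Step 2: Greedily match left vertices, then look for augmenting paths:
  Match 1 -- 4
  Match 2 -- 5
  Match 3 -- 7
  No augmenting path remains.

Step 3: Verify this is maximum:
  Matching size 3 = min(|L|, |R|) = min(3, 5), which is an upper bound, so this matching is maximum.

Maximum matching: {(1,4), (2,5), (3,7)}
Size: 3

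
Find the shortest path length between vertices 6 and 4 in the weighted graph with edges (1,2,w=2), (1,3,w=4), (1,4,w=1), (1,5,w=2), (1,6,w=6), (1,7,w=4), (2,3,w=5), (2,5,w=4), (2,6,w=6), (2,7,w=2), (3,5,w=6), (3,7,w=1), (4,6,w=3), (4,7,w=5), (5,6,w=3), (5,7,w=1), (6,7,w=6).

Step 1: Build adjacency list with weights:
  1: 2(w=2), 3(w=4), 4(w=1), 5(w=2), 6(w=6), 7(w=4)
  2: 1(w=2), 3(w=5), 5(w=4), 6(w=6), 7(w=2)
  3: 1(w=4), 2(w=5), 5(w=6), 7(w=1)
  4: 1(w=1), 6(w=3), 7(w=5)
  5: 1(w=2), 2(w=4), 3(w=6), 6(w=3), 7(w=1)
  6: 1(w=6), 2(w=6), 4(w=3), 5(w=3), 7(w=6)
  7: 1(w=4), 2(w=2), 3(w=1), 4(w=5), 5(w=1), 6(w=6)

Step 2: Apply Dijkstra's algorithm from vertex 6:
  Visit vertex 6 (distance=0)
    Update dist[1] = 6
    Update dist[2] = 6
    Update dist[4] = 3
    Update dist[5] = 3
    Update dist[7] = 6
  Visit vertex 4 (distance=3)
    Update dist[1] = 4

Step 3: Shortest path: 6 -> 4
Total weight: 3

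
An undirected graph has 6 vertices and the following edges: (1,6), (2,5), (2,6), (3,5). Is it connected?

Step 1: Build adjacency list from edges:
  1: 6
  2: 5, 6
  3: 5
  4: (none)
  5: 2, 3
  6: 1, 2

Step 2: Run BFS/DFS from vertex 1:
  Visited: {1, 6, 2, 5, 3}
  Reached 5 of 6 vertices

Step 3: Only 5 of 6 vertices reached. Graph is disconnected.
Connected components: {1, 2, 3, 5, 6}, {4}
Answer: No, the graph is not connected (2 components).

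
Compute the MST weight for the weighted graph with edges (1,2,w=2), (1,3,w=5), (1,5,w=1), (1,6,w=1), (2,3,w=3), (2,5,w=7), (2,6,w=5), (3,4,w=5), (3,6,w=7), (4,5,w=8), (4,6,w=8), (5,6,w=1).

Apply Kruskal's algorithm (sort edges by weight, add if no cycle):

Sorted edges by weight:
  (1,5) w=1
  (1,6) w=1
  (5,6) w=1
  (1,2) w=2
  (2,3) w=3
  (1,3) w=5
  (2,6) w=5
  (3,4) w=5
  (2,5) w=7
  (3,6) w=7
  (4,5) w=8
  (4,6) w=8

Add edge (1,5) w=1 -- no cycle. Running total: 1
Add edge (1,6) w=1 -- no cycle. Running total: 2
Skip edge (5,6) w=1 -- would create cycle
Add edge (1,2) w=2 -- no cycle. Running total: 4
Add edge (2,3) w=3 -- no cycle. Running total: 7
Skip edge (1,3) w=5 -- would create cycle
Skip edge (2,6) w=5 -- would create cycle
Add edge (3,4) w=5 -- no cycle. Running total: 12

MST edges: (1,5,w=1), (1,6,w=1), (1,2,w=2), (2,3,w=3), (3,4,w=5)
Total MST weight: 1 + 1 + 2 + 3 + 5 = 12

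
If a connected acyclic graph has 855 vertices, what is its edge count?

A tree on n vertices always has exactly n - 1 edges.
For n = 855: edges = 855 - 1 = 854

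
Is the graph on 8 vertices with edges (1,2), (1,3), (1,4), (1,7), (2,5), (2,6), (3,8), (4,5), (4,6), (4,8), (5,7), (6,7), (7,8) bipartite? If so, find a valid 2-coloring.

Step 1: Attempt 2-coloring using BFS:
  Start at vertex 1, assign color 0
  Color vertex 2 with color 1 (neighbor of 1)
  Color vertex 3 with color 1 (neighbor of 1)
  Color vertex 4 with color 1 (neighbor of 1)
  Color vertex 7 with color 1 (neighbor of 1)
  Color vertex 5 with color 0 (neighbor of 2)
  Color vertex 6 with color 0 (neighbor of 2)
  Color vertex 8 with color 0 (neighbor of 3)

Step 2: 2-coloring succeeded. No conflicts found.
  Set A (color 0): {1, 5, 6, 8}
  Set B (color 1): {2, 3, 4, 7}

The graph is bipartite with partition {1, 5, 6, 8}, {2, 3, 4, 7}.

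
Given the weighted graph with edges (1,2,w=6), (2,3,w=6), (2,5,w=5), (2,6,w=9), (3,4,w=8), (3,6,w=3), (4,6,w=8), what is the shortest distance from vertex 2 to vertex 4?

Step 1: Build adjacency list with weights:
  1: 2(w=6)
  2: 1(w=6), 3(w=6), 5(w=5), 6(w=9)
  3: 2(w=6), 4(w=8), 6(w=3)
  4: 3(w=8), 6(w=8)
  5: 2(w=5)
  6: 2(w=9), 3(w=3), 4(w=8)

Step 2: Apply Dijkstra's algorithm from vertex 2:
  Visit vertex 2 (distance=0)
    Update dist[1] = 6
    Update dist[3] = 6
    Update dist[5] = 5
    Update dist[6] = 9
  Visit vertex 5 (distance=5)
  Visit vertex 1 (distance=6)
  Visit vertex 3 (distance=6)
    Update dist[4] = 14
  Visit vertex 6 (distance=9)
  Visit vertex 4 (distance=14)

Step 3: Shortest path: 2 -> 3 -> 4
Total weight: 6 + 8 = 14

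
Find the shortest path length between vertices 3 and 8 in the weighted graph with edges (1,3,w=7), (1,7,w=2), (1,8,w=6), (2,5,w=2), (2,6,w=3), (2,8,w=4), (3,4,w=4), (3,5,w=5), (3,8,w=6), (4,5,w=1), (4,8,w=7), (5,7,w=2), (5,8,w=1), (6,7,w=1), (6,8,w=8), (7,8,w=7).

Step 1: Build adjacency list with weights:
  1: 3(w=7), 7(w=2), 8(w=6)
  2: 5(w=2), 6(w=3), 8(w=4)
  3: 1(w=7), 4(w=4), 5(w=5), 8(w=6)
  4: 3(w=4), 5(w=1), 8(w=7)
  5: 2(w=2), 3(w=5), 4(w=1), 7(w=2), 8(w=1)
  6: 2(w=3), 7(w=1), 8(w=8)
  7: 1(w=2), 5(w=2), 6(w=1), 8(w=7)
  8: 1(w=6), 2(w=4), 3(w=6), 4(w=7), 5(w=1), 6(w=8), 7(w=7)

Step 2: Apply Dijkstra's algorithm from vertex 3:
  Visit vertex 3 (distance=0)
    Update dist[1] = 7
    Update dist[4] = 4
    Update dist[5] = 5
    Update dist[8] = 6
  Visit vertex 4 (distance=4)
  Visit vertex 5 (distance=5)
    Update dist[2] = 7
    Update dist[7] = 7
  Visit vertex 8 (distance=6)
    Update dist[6] = 14

Step 3: Shortest path: 3 -> 8
Total weight: 6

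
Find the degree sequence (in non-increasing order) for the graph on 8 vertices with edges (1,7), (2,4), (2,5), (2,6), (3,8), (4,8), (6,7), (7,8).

Step 1: Count edges incident to each vertex:
  deg(1) = 1 (neighbors: 7)
  deg(2) = 3 (neighbors: 4, 5, 6)
  deg(3) = 1 (neighbors: 8)
  deg(4) = 2 (neighbors: 2, 8)
  deg(5) = 1 (neighbors: 2)
  deg(6) = 2 (neighbors: 2, 7)
  deg(7) = 3 (neighbors: 1, 6, 8)
  deg(8) = 3 (neighbors: 3, 4, 7)

Step 2: Sort degrees in non-increasing order:
  Degrees: [1, 3, 1, 2, 1, 2, 3, 3] -> sorted: [3, 3, 3, 2, 2, 1, 1, 1]

Degree sequence: [3, 3, 3, 2, 2, 1, 1, 1]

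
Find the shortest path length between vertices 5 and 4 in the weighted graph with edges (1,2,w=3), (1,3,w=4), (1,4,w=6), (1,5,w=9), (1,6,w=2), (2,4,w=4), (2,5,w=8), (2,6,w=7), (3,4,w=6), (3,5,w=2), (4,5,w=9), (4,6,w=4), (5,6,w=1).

Step 1: Build adjacency list with weights:
  1: 2(w=3), 3(w=4), 4(w=6), 5(w=9), 6(w=2)
  2: 1(w=3), 4(w=4), 5(w=8), 6(w=7)
  3: 1(w=4), 4(w=6), 5(w=2)
  4: 1(w=6), 2(w=4), 3(w=6), 5(w=9), 6(w=4)
  5: 1(w=9), 2(w=8), 3(w=2), 4(w=9), 6(w=1)
  6: 1(w=2), 2(w=7), 4(w=4), 5(w=1)

Step 2: Apply Dijkstra's algorithm from vertex 5:
  Visit vertex 5 (distance=0)
    Update dist[1] = 9
    Update dist[2] = 8
    Update dist[3] = 2
    Update dist[4] = 9
    Update dist[6] = 1
  Visit vertex 6 (distance=1)
    Update dist[1] = 3
    Update dist[4] = 5
  Visit vertex 3 (distance=2)
  Visit vertex 1 (distance=3)
    Update dist[2] = 6
  Visit vertex 4 (distance=5)

Step 3: Shortest path: 5 -> 6 -> 4
Total weight: 1 + 4 = 5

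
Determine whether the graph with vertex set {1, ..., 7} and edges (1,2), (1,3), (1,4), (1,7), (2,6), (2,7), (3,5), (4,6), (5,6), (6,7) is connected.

Step 1: Build adjacency list from edges:
  1: 2, 3, 4, 7
  2: 1, 6, 7
  3: 1, 5
  4: 1, 6
  5: 3, 6
  6: 2, 4, 5, 7
  7: 1, 2, 6

Step 2: Run BFS/DFS from vertex 1:
  Visited: {1, 2, 3, 4, 7, 6, 5}
  Reached 7 of 7 vertices

Step 3: All 7 vertices reached from vertex 1, so the graph is connected.
Answer: Yes, the graph is connected.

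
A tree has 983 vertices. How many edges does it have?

A tree on n vertices always has exactly n - 1 edges.
For n = 983: edges = 983 - 1 = 982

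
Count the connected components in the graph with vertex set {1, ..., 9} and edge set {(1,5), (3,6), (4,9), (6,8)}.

Step 1: Build adjacency list from edges:
  1: 5
  2: (none)
  3: 6
  4: 9
  5: 1
  6: 3, 8
  7: (none)
  8: 6
  9: 4

Step 2: Run BFS/DFS from vertex 1:
  Visited: {1, 5}
  Reached 2 of 9 vertices

Step 3: Only 2 of 9 vertices reached. Graph is disconnected.
Connected components: {1, 5}, {2}, {3, 6, 8}, {4, 9}, {7}
Number of connected components: 5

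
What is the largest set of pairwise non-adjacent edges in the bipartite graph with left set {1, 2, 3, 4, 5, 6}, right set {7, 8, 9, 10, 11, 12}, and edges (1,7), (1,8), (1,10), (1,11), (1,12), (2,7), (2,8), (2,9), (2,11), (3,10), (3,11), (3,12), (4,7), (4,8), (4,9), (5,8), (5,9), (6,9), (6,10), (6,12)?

Step 1: List the neighbors of each left vertex:
  1: 7, 8, 10, 11, 12
  2: 7, 8, 9, 11
  3: 10, 11, 12
  4: 7, 8, 9
  5: 8, 9
  6: 9, 10, 12

Step 2: Greedily match left vertices, then look for augmenting paths:
  Match 1 -- 7
  Match 2 -- 11
  Match 3 -- 10
  Match 4 -- 9
  Match 5 -- 8
  Match 6 -- 12
  No augmenting path remains.

Step 3: Verify this is maximum:
  Matching size 6 = min(|L|, |R|) = min(6, 6), which is an upper bound, so this matching is maximum.

Maximum matching: {(1,7), (2,11), (3,10), (4,9), (5,8), (6,12)}
Size: 6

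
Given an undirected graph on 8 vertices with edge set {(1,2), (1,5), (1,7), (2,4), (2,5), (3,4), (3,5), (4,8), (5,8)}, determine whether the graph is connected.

Step 1: Build adjacency list from edges:
  1: 2, 5, 7
  2: 1, 4, 5
  3: 4, 5
  4: 2, 3, 8
  5: 1, 2, 3, 8
  6: (none)
  7: 1
  8: 4, 5

Step 2: Run BFS/DFS from vertex 1:
  Visited: {1, 2, 5, 7, 4, 3, 8}
  Reached 7 of 8 vertices

Step 3: Only 7 of 8 vertices reached. Graph is disconnected.
Connected components: {1, 2, 3, 4, 5, 7, 8}, {6}
Answer: No, the graph is not connected (2 components).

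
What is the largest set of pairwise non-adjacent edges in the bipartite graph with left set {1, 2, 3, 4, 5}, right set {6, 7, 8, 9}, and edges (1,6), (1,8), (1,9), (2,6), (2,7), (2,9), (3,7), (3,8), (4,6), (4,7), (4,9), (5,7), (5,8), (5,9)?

Step 1: List the neighbors of each left vertex:
  1: 6, 8, 9
  2: 6, 7, 9
  3: 7, 8
  4: 6, 7, 9
  5: 7, 8, 9

Step 2: Greedily match left vertices, then look for augmenting paths:
  Match 1 -- 6
  Match 2 -- 7
  Match 3 -- 8
  Match 4 -- 9
  No augmenting path remains.

Step 3: Verify this is maximum:
  Matching size 4 = min(|L|, |R|) = min(5, 4), which is an upper bound, so this matching is maximum.

Maximum matching: {(1,6), (2,7), (3,8), (4,9)}
Size: 4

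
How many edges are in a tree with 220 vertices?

A tree on n vertices always has exactly n - 1 edges.
For n = 220: edges = 220 - 1 = 219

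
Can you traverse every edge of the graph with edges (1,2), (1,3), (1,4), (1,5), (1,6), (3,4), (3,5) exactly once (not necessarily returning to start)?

Step 1: Find the degree of each vertex:
  deg(1) = 5
  deg(2) = 1
  deg(3) = 3
  deg(4) = 2
  deg(5) = 2
  deg(6) = 1

Step 2: Count vertices with odd degree:
  Odd-degree vertices: 1, 2, 3, 6 (4 total)

Step 3: Apply Euler's theorem:
  - Eulerian circuit exists iff graph is connected and all vertices have even degree
  - Eulerian path exists iff graph is connected and has 0 or 2 odd-degree vertices

Graph has 4 odd-degree vertices (need 0 or 2).
Neither Eulerian path nor Eulerian circuit exists.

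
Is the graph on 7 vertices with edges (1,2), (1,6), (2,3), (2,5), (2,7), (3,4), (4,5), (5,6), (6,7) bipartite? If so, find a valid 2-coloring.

Step 1: Attempt 2-coloring using BFS:
  Start at vertex 1, assign color 0
  Color vertex 2 with color 1 (neighbor of 1)
  Color vertex 6 with color 1 (neighbor of 1)
  Color vertex 3 with color 0 (neighbor of 2)
  Color vertex 5 with color 0 (neighbor of 2)
  Color vertex 7 with color 0 (neighbor of 2)
  Color vertex 4 with color 1 (neighbor of 3)

Step 2: 2-coloring succeeded. No conflicts found.
  Set A (color 0): {1, 3, 5, 7}
  Set B (color 1): {2, 4, 6}

The graph is bipartite with partition {1, 3, 5, 7}, {2, 4, 6}.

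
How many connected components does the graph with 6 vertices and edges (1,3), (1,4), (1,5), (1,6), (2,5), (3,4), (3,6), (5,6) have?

Step 1: Build adjacency list from edges:
  1: 3, 4, 5, 6
  2: 5
  3: 1, 4, 6
  4: 1, 3
  5: 1, 2, 6
  6: 1, 3, 5

Step 2: Run BFS/DFS from vertex 1:
  Visited: {1, 3, 4, 5, 6, 2}
  Reached 6 of 6 vertices

Step 3: All 6 vertices reached from vertex 1, so the graph is connected.
Number of connected components: 1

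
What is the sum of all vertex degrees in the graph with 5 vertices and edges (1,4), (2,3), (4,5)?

Step 1: Count edges incident to each vertex:
  deg(1) = 1 (neighbors: 4)
  deg(2) = 1 (neighbors: 3)
  deg(3) = 1 (neighbors: 2)
  deg(4) = 2 (neighbors: 1, 5)
  deg(5) = 1 (neighbors: 4)

Step 2: Sum all degrees:
  1 + 1 + 1 + 2 + 1 = 6

Verification: sum of degrees = 2 * |E| = 2 * 3 = 6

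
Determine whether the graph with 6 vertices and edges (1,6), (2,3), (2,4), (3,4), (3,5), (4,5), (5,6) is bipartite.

Step 1: Attempt 2-coloring using BFS:
  Start at vertex 1, assign color 0
  Color vertex 6 with color 1 (neighbor of 1)
  Color vertex 5 with color 0 (neighbor of 6)
  Color vertex 3 with color 1 (neighbor of 5)
  Color vertex 4 with color 1 (neighbor of 5)
  Color vertex 2 with color 0 (neighbor of 3)

Step 2: Conflict found! Vertices 3 and 4 are adjacent but have the same color.
This means the graph contains an odd cycle.

The graph is NOT bipartite.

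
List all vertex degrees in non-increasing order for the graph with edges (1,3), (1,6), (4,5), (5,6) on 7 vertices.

Step 1: Count edges incident to each vertex:
  deg(1) = 2 (neighbors: 3, 6)
  deg(2) = 0 (neighbors: none)
  deg(3) = 1 (neighbors: 1)
  deg(4) = 1 (neighbors: 5)
  deg(5) = 2 (neighbors: 4, 6)
  deg(6) = 2 (neighbors: 1, 5)
  deg(7) = 0 (neighbors: none)

Step 2: Sort degrees in non-increasing order:
  Degrees: [2, 0, 1, 1, 2, 2, 0] -> sorted: [2, 2, 2, 1, 1, 0, 0]

Degree sequence: [2, 2, 2, 1, 1, 0, 0]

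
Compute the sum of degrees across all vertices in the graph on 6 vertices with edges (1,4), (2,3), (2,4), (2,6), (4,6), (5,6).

Step 1: Count edges incident to each vertex:
  deg(1) = 1 (neighbors: 4)
  deg(2) = 3 (neighbors: 3, 4, 6)
  deg(3) = 1 (neighbors: 2)
  deg(4) = 3 (neighbors: 1, 2, 6)
  deg(5) = 1 (neighbors: 6)
  deg(6) = 3 (neighbors: 2, 4, 5)

Step 2: Sum all degrees:
  1 + 3 + 1 + 3 + 1 + 3 = 12

Verification: sum of degrees = 2 * |E| = 2 * 6 = 12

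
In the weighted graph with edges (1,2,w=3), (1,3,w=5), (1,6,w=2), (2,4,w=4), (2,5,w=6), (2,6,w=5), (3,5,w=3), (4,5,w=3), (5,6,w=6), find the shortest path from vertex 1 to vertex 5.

Step 1: Build adjacency list with weights:
  1: 2(w=3), 3(w=5), 6(w=2)
  2: 1(w=3), 4(w=4), 5(w=6), 6(w=5)
  3: 1(w=5), 5(w=3)
  4: 2(w=4), 5(w=3)
  5: 2(w=6), 3(w=3), 4(w=3), 6(w=6)
  6: 1(w=2), 2(w=5), 5(w=6)

Step 2: Apply Dijkstra's algorithm from vertex 1:
  Visit vertex 1 (distance=0)
    Update dist[2] = 3
    Update dist[3] = 5
    Update dist[6] = 2
  Visit vertex 6 (distance=2)
    Update dist[5] = 8
  Visit vertex 2 (distance=3)
    Update dist[4] = 7
  Visit vertex 3 (distance=5)
  Visit vertex 4 (distance=7)
  Visit vertex 5 (distance=8)

Step 3: Shortest path: 1 -> 3 -> 5
Total weight: 5 + 3 = 8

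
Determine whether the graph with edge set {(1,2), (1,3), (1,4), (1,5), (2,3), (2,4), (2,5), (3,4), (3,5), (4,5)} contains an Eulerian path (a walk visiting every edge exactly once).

Step 1: Find the degree of each vertex:
  deg(1) = 4
  deg(2) = 4
  deg(3) = 4
  deg(4) = 4
  deg(5) = 4

Step 2: Count vertices with odd degree:
  All vertices have even degree (0 odd-degree vertices)

Step 3: Apply Euler's theorem:
  - Eulerian circuit exists iff graph is connected and all vertices have even degree
  - Eulerian path exists iff graph is connected and has 0 or 2 odd-degree vertices

Graph is connected with 0 odd-degree vertices.
Both Eulerian circuit and Eulerian path exist.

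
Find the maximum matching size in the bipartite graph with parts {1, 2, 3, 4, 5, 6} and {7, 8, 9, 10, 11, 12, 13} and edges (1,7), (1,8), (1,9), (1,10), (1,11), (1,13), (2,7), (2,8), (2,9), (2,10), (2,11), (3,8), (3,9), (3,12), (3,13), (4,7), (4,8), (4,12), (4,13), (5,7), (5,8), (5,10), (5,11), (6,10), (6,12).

Step 1: List the neighbors of each left vertex:
  1: 7, 8, 9, 10, 11, 13
  2: 7, 8, 9, 10, 11
  3: 8, 9, 12, 13
  4: 7, 8, 12, 13
  5: 7, 8, 10, 11
  6: 10, 12

Step 2: Greedily match left vertices, then look for augmenting paths:
  Match 1 -- 7
  Match 2 -- 8
  Match 3 -- 9
  Match 4 -- 12
  Match 5 -- 11
  Match 6 -- 10
  No augmenting path remains.

Step 3: Verify this is maximum:
  Matching size 6 = min(|L|, |R|) = min(6, 7), which is an upper bound, so this matching is maximum.

Maximum matching: {(1,7), (2,8), (3,9), (4,12), (5,11), (6,10)}
Size: 6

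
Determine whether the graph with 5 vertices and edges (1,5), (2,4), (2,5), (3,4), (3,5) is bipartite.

Step 1: Attempt 2-coloring using BFS:
  Start at vertex 1, assign color 0
  Color vertex 5 with color 1 (neighbor of 1)
  Color vertex 2 with color 0 (neighbor of 5)
  Color vertex 3 with color 0 (neighbor of 5)
  Color vertex 4 with color 1 (neighbor of 2)

Step 2: 2-coloring succeeded. No conflicts found.
  Set A (color 0): {1, 2, 3}
  Set B (color 1): {4, 5}

The graph is bipartite with partition {1, 2, 3}, {4, 5}.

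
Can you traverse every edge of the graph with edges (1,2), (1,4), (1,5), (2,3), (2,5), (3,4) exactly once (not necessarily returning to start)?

Step 1: Find the degree of each vertex:
  deg(1) = 3
  deg(2) = 3
  deg(3) = 2
  deg(4) = 2
  deg(5) = 2

Step 2: Count vertices with odd degree:
  Odd-degree vertices: 1, 2 (2 total)

Step 3: Apply Euler's theorem:
  - Eulerian circuit exists iff graph is connected and all vertices have even degree
  - Eulerian path exists iff graph is connected and has 0 or 2 odd-degree vertices

Graph is connected with exactly 2 odd-degree vertices (1, 2).
Eulerian path exists (starting and ending at the odd-degree vertices), but no Eulerian circuit.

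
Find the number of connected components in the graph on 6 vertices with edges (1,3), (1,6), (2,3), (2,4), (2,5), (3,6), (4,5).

Step 1: Build adjacency list from edges:
  1: 3, 6
  2: 3, 4, 5
  3: 1, 2, 6
  4: 2, 5
  5: 2, 4
  6: 1, 3

Step 2: Run BFS/DFS from vertex 1:
  Visited: {1, 3, 6, 2, 4, 5}
  Reached 6 of 6 vertices

Step 3: All 6 vertices reached from vertex 1, so the graph is connected.
Number of connected components: 1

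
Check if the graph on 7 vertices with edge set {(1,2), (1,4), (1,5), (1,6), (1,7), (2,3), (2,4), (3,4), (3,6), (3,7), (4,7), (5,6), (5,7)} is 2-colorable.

Step 1: Attempt 2-coloring using BFS:
  Start at vertex 1, assign color 0
  Color vertex 2 with color 1 (neighbor of 1)
  Color vertex 4 with color 1 (neighbor of 1)
  Color vertex 5 with color 1 (neighbor of 1)
  Color vertex 6 with color 1 (neighbor of 1)
  Color vertex 7 with color 1 (neighbor of 1)
  Color vertex 3 with color 0 (neighbor of 2)

Step 2: Conflict found! Vertices 2 and 4 are adjacent but have the same color.
This means the graph contains an odd cycle.

The graph is NOT bipartite.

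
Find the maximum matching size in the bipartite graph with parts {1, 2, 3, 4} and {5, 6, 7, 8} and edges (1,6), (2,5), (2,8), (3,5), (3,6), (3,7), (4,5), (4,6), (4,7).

Step 1: List the neighbors of each left vertex:
  1: 6
  2: 5, 8
  3: 5, 6, 7
  4: 5, 6, 7

Step 2: Greedily match left vertices, then look for augmenting paths:
  Match 1 -- 6
  Match 2 -- 8
  Match 3 -- 7
  Match 4 -- 5
  No augmenting path remains.

Step 3: Verify this is maximum:
  Matching size 4 = min(|L|, |R|) = min(4, 4), which is an upper bound, so this matching is maximum.

Maximum matching: {(1,6), (2,8), (3,7), (4,5)}
Size: 4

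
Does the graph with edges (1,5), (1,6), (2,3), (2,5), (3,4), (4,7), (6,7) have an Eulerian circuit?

Step 1: Find the degree of each vertex:
  deg(1) = 2
  deg(2) = 2
  deg(3) = 2
  deg(4) = 2
  deg(5) = 2
  deg(6) = 2
  deg(7) = 2

Step 2: Count vertices with odd degree:
  All vertices have even degree (0 odd-degree vertices)

Step 3: Apply Euler's theorem:
  - Eulerian circuit exists iff graph is connected and all vertices have even degree
  - Eulerian path exists iff graph is connected and has 0 or 2 odd-degree vertices

Graph is connected with 0 odd-degree vertices.
Both Eulerian circuit and Eulerian path exist.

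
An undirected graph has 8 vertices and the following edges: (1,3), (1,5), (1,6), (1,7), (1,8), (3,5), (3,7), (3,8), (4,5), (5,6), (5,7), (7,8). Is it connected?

Step 1: Build adjacency list from edges:
  1: 3, 5, 6, 7, 8
  2: (none)
  3: 1, 5, 7, 8
  4: 5
  5: 1, 3, 4, 6, 7
  6: 1, 5
  7: 1, 3, 5, 8
  8: 1, 3, 7

Step 2: Run BFS/DFS from vertex 1:
  Visited: {1, 3, 5, 6, 7, 8, 4}
  Reached 7 of 8 vertices

Step 3: Only 7 of 8 vertices reached. Graph is disconnected.
Connected components: {1, 3, 4, 5, 6, 7, 8}, {2}
Answer: No, the graph is not connected (2 components).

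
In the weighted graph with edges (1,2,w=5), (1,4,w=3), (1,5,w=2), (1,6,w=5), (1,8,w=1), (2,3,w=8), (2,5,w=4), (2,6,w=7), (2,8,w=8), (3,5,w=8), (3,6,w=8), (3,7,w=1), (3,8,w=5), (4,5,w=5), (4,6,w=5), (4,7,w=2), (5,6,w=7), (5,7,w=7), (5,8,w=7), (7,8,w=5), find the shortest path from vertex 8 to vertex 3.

Step 1: Build adjacency list with weights:
  1: 2(w=5), 4(w=3), 5(w=2), 6(w=5), 8(w=1)
  2: 1(w=5), 3(w=8), 5(w=4), 6(w=7), 8(w=8)
  3: 2(w=8), 5(w=8), 6(w=8), 7(w=1), 8(w=5)
  4: 1(w=3), 5(w=5), 6(w=5), 7(w=2)
  5: 1(w=2), 2(w=4), 3(w=8), 4(w=5), 6(w=7), 7(w=7), 8(w=7)
  6: 1(w=5), 2(w=7), 3(w=8), 4(w=5), 5(w=7)
  7: 3(w=1), 4(w=2), 5(w=7), 8(w=5)
  8: 1(w=1), 2(w=8), 3(w=5), 5(w=7), 7(w=5)

Step 2: Apply Dijkstra's algorithm from vertex 8:
  Visit vertex 8 (distance=0)
    Update dist[1] = 1
    Update dist[2] = 8
    Update dist[3] = 5
    Update dist[5] = 7
    Update dist[7] = 5
  Visit vertex 1 (distance=1)
    Update dist[2] = 6
    Update dist[4] = 4
    Update dist[5] = 3
    Update dist[6] = 6
  Visit vertex 5 (distance=3)
  Visit vertex 4 (distance=4)
  Visit vertex 3 (distance=5)

Step 3: Shortest path: 8 -> 3
Total weight: 5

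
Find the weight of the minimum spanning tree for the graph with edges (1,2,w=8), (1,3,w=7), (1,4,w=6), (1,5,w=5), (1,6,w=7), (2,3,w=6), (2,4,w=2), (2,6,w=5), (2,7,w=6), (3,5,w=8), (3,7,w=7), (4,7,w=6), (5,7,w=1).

Apply Kruskal's algorithm (sort edges by weight, add if no cycle):

Sorted edges by weight:
  (5,7) w=1
  (2,4) w=2
  (1,5) w=5
  (2,6) w=5
  (1,4) w=6
  (2,3) w=6
  (2,7) w=6
  (4,7) w=6
  (1,3) w=7
  (1,6) w=7
  (3,7) w=7
  (1,2) w=8
  (3,5) w=8

Add edge (5,7) w=1 -- no cycle. Running total: 1
Add edge (2,4) w=2 -- no cycle. Running total: 3
Add edge (1,5) w=5 -- no cycle. Running total: 8
Add edge (2,6) w=5 -- no cycle. Running total: 13
Add edge (1,4) w=6 -- no cycle. Running total: 19
Add edge (2,3) w=6 -- no cycle. Running total: 25

MST edges: (5,7,w=1), (2,4,w=2), (1,5,w=5), (2,6,w=5), (1,4,w=6), (2,3,w=6)
Total MST weight: 1 + 2 + 5 + 5 + 6 + 6 = 25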